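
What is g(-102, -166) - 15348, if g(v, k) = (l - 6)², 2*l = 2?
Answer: -15323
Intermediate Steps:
l = 1 (l = (½)*2 = 1)
g(v, k) = 25 (g(v, k) = (1 - 6)² = (-5)² = 25)
g(-102, -166) - 15348 = 25 - 15348 = -15323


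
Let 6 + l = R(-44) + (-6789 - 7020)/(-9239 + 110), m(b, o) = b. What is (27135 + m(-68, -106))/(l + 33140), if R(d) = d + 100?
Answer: 82364881/101001773 ≈ 0.81548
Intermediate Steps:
R(d) = 100 + d
l = 156753/3043 (l = -6 + ((100 - 44) + (-6789 - 7020)/(-9239 + 110)) = -6 + (56 - 13809/(-9129)) = -6 + (56 - 13809*(-1/9129)) = -6 + (56 + 4603/3043) = -6 + 175011/3043 = 156753/3043 ≈ 51.513)
(27135 + m(-68, -106))/(l + 33140) = (27135 - 68)/(156753/3043 + 33140) = 27067/(101001773/3043) = 27067*(3043/101001773) = 82364881/101001773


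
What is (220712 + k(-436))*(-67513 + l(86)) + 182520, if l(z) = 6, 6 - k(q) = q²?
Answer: -2067016834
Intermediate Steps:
k(q) = 6 - q²
(220712 + k(-436))*(-67513 + l(86)) + 182520 = (220712 + (6 - 1*(-436)²))*(-67513 + 6) + 182520 = (220712 + (6 - 1*190096))*(-67507) + 182520 = (220712 + (6 - 190096))*(-67507) + 182520 = (220712 - 190090)*(-67507) + 182520 = 30622*(-67507) + 182520 = -2067199354 + 182520 = -2067016834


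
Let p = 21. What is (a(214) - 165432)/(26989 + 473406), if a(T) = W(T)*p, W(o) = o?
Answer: -160938/500395 ≈ -0.32162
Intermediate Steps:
a(T) = 21*T (a(T) = T*21 = 21*T)
(a(214) - 165432)/(26989 + 473406) = (21*214 - 165432)/(26989 + 473406) = (4494 - 165432)/500395 = -160938*1/500395 = -160938/500395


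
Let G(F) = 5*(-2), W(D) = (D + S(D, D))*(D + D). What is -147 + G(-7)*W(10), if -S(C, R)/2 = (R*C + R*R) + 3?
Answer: 79053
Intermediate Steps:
S(C, R) = -6 - 2*R² - 2*C*R (S(C, R) = -2*((R*C + R*R) + 3) = -2*((C*R + R²) + 3) = -2*((R² + C*R) + 3) = -2*(3 + R² + C*R) = -6 - 2*R² - 2*C*R)
W(D) = 2*D*(-6 + D - 4*D²) (W(D) = (D + (-6 - 2*D² - 2*D*D))*(D + D) = (D + (-6 - 2*D² - 2*D²))*(2*D) = (D + (-6 - 4*D²))*(2*D) = (-6 + D - 4*D²)*(2*D) = 2*D*(-6 + D - 4*D²))
G(F) = -10
-147 + G(-7)*W(10) = -147 - 20*10*(-6 + 10 - 4*10²) = -147 - 20*10*(-6 + 10 - 4*100) = -147 - 20*10*(-6 + 10 - 400) = -147 - 20*10*(-396) = -147 - 10*(-7920) = -147 + 79200 = 79053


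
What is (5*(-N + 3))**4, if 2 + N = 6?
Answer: 625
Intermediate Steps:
N = 4 (N = -2 + 6 = 4)
(5*(-N + 3))**4 = (5*(-1*4 + 3))**4 = (5*(-4 + 3))**4 = (5*(-1))**4 = (-5)**4 = 625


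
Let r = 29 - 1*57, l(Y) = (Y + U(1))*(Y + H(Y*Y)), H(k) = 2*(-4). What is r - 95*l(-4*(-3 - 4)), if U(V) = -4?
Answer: -45628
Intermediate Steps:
H(k) = -8
l(Y) = (-8 + Y)*(-4 + Y) (l(Y) = (Y - 4)*(Y - 8) = (-4 + Y)*(-8 + Y) = (-8 + Y)*(-4 + Y))
r = -28 (r = 29 - 57 = -28)
r - 95*l(-4*(-3 - 4)) = -28 - 95*(32 + (-4*(-3 - 4))² - (-48)*(-3 - 4)) = -28 - 95*(32 + (-4*(-7))² - (-48)*(-7)) = -28 - 95*(32 + 28² - 12*28) = -28 - 95*(32 + 784 - 336) = -28 - 95*480 = -28 - 45600 = -45628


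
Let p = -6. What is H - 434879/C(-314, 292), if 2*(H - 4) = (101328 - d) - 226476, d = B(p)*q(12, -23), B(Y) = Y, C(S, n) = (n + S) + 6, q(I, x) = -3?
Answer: -566385/16 ≈ -35399.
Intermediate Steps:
C(S, n) = 6 + S + n (C(S, n) = (S + n) + 6 = 6 + S + n)
d = 18 (d = -6*(-3) = 18)
H = -62579 (H = 4 + ((101328 - 1*18) - 226476)/2 = 4 + ((101328 - 18) - 226476)/2 = 4 + (101310 - 226476)/2 = 4 + (½)*(-125166) = 4 - 62583 = -62579)
H - 434879/C(-314, 292) = -62579 - 434879/(6 - 314 + 292) = -62579 - 434879/(-16) = -62579 - 434879*(-1)/16 = -62579 - 1*(-434879/16) = -62579 + 434879/16 = -566385/16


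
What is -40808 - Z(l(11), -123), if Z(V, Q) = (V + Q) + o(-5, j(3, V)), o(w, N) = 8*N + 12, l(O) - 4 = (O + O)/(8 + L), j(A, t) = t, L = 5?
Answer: -529727/13 ≈ -40748.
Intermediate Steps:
l(O) = 4 + 2*O/13 (l(O) = 4 + (O + O)/(8 + 5) = 4 + (2*O)/13 = 4 + (2*O)*(1/13) = 4 + 2*O/13)
o(w, N) = 12 + 8*N
Z(V, Q) = 12 + Q + 9*V (Z(V, Q) = (V + Q) + (12 + 8*V) = (Q + V) + (12 + 8*V) = 12 + Q + 9*V)
-40808 - Z(l(11), -123) = -40808 - (12 - 123 + 9*(4 + (2/13)*11)) = -40808 - (12 - 123 + 9*(4 + 22/13)) = -40808 - (12 - 123 + 9*(74/13)) = -40808 - (12 - 123 + 666/13) = -40808 - 1*(-777/13) = -40808 + 777/13 = -529727/13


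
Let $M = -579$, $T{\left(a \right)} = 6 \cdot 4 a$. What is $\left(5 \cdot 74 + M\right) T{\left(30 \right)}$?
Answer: $-150480$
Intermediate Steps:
$T{\left(a \right)} = 24 a$
$\left(5 \cdot 74 + M\right) T{\left(30 \right)} = \left(5 \cdot 74 - 579\right) 24 \cdot 30 = \left(370 - 579\right) 720 = \left(-209\right) 720 = -150480$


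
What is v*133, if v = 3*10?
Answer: 3990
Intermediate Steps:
v = 30
v*133 = 30*133 = 3990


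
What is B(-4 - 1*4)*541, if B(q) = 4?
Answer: 2164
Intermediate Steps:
B(-4 - 1*4)*541 = 4*541 = 2164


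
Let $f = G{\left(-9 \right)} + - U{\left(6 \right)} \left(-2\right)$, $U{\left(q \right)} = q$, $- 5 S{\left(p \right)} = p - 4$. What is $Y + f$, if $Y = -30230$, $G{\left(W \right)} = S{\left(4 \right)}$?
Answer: $-30218$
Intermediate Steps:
$S{\left(p \right)} = \frac{4}{5} - \frac{p}{5}$ ($S{\left(p \right)} = - \frac{p - 4}{5} = - \frac{-4 + p}{5} = \frac{4}{5} - \frac{p}{5}$)
$G{\left(W \right)} = 0$ ($G{\left(W \right)} = \frac{4}{5} - \frac{4}{5} = 0$)
$f = 12$ ($f = 0 + \left(-1\right) 6 \left(-2\right) = 0 - -12 = 0 + 12 = 12$)
$Y + f = -30230 + 12 = -30218$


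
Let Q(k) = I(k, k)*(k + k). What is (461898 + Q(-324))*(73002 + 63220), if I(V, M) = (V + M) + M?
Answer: 148720913388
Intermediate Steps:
I(V, M) = V + 2*M (I(V, M) = (M + V) + M = V + 2*M)
Q(k) = 6*k² (Q(k) = (k + 2*k)*(k + k) = (3*k)*(2*k) = 6*k²)
(461898 + Q(-324))*(73002 + 63220) = (461898 + 6*(-324)²)*(73002 + 63220) = (461898 + 6*104976)*136222 = (461898 + 629856)*136222 = 1091754*136222 = 148720913388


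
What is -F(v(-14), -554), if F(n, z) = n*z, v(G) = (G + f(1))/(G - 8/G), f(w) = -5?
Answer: 36841/47 ≈ 783.85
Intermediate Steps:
v(G) = (-5 + G)/(G - 8/G) (v(G) = (G - 5)/(G - 8/G) = (-5 + G)/(G - 8/G))
-F(v(-14), -554) = -(-14*(-5 - 14)/(-8 + (-14)²))*(-554) = -(-14*(-19)/(-8 + 196))*(-554) = -(-14*(-19)/188)*(-554) = -(-14*1/188*(-19))*(-554) = -133*(-554)/94 = -1*(-36841/47) = 36841/47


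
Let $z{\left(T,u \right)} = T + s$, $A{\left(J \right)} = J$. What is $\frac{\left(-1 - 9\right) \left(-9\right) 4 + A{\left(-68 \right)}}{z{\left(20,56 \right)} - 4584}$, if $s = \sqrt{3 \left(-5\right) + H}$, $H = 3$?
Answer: $- \frac{333172}{5207527} - \frac{146 i \sqrt{3}}{5207527} \approx -0.063979 - 4.856 \cdot 10^{-5} i$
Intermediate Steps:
$s = 2 i \sqrt{3}$ ($s = \sqrt{3 \left(-5\right) + 3} = \sqrt{-15 + 3} = \sqrt{-12} = 2 i \sqrt{3} \approx 3.4641 i$)
$z{\left(T,u \right)} = T + 2 i \sqrt{3}$
$\frac{\left(-1 - 9\right) \left(-9\right) 4 + A{\left(-68 \right)}}{z{\left(20,56 \right)} - 4584} = \frac{\left(-1 - 9\right) \left(-9\right) 4 - 68}{\left(20 + 2 i \sqrt{3}\right) - 4584} = \frac{\left(-10\right) \left(-9\right) 4 - 68}{-4564 + 2 i \sqrt{3}} = \frac{90 \cdot 4 - 68}{-4564 + 2 i \sqrt{3}} = \frac{360 - 68}{-4564 + 2 i \sqrt{3}} = \frac{292}{-4564 + 2 i \sqrt{3}}$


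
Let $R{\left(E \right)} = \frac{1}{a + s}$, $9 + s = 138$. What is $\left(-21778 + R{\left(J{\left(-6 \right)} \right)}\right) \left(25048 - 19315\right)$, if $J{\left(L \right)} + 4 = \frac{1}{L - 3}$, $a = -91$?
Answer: $- \frac{4744418679}{38} \approx -1.2485 \cdot 10^{8}$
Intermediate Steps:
$s = 129$ ($s = -9 + 138 = 129$)
$J{\left(L \right)} = -4 + \frac{1}{-3 + L}$ ($J{\left(L \right)} = -4 + \frac{1}{L - 3} = -4 + \frac{1}{-3 + L}$)
$R{\left(E \right)} = \frac{1}{38}$ ($R{\left(E \right)} = \frac{1}{-91 + 129} = \frac{1}{38}$)
$\left(-21778 + R{\left(J{\left(-6 \right)} \right)}\right) \left(25048 - 19315\right) = \left(-21778 + \frac{1}{38}\right) \left(25048 - 19315\right) = \left(- \frac{827563}{38}\right) 5733 = - \frac{4744418679}{38}$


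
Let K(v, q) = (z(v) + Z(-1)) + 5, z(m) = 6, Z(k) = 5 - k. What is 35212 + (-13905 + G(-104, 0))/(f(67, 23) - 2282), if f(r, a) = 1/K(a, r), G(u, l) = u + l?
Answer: 1366217269/38793 ≈ 35218.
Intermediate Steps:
K(v, q) = 17 (K(v, q) = (6 + (5 - 1*(-1))) + 5 = (6 + (5 + 1)) + 5 = (6 + 6) + 5 = 12 + 5 = 17)
G(u, l) = l + u
f(r, a) = 1/17
35212 + (-13905 + G(-104, 0))/(f(67, 23) - 2282) = 35212 + (-13905 + (0 - 104))/(1/17 - 2282) = 35212 + (-13905 - 104)/(-38793/17) = 35212 - 14009*(-17/38793) = 35212 + 238153/38793 = 1366217269/38793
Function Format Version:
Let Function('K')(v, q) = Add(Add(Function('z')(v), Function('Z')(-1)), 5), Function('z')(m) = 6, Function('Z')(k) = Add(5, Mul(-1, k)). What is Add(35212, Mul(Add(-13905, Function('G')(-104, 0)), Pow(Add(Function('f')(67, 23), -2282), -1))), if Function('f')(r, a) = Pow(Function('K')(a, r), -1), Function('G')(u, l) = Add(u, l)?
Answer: Rational(1366217269, 38793) ≈ 35218.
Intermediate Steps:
Function('K')(v, q) = 17 (Function('K')(v, q) = Add(Add(6, Add(5, Mul(-1, -1))), 5) = Add(Add(6, Add(5, 1)), 5) = Add(Add(6, 6), 5) = Add(12, 5) = 17)
Function('G')(u, l) = Add(l, u)
Function('f')(r, a) = Rational(1, 17) (Function('f')(r, a) = Pow(17, -1) = Rational(1, 17))
Add(35212, Mul(Add(-13905, Function('G')(-104, 0)), Pow(Add(Function('f')(67, 23), -2282), -1))) = Add(35212, Mul(Add(-13905, Add(0, -104)), Pow(Add(Rational(1, 17), -2282), -1))) = Add(35212, Mul(Add(-13905, -104), Pow(Rational(-38793, 17), -1))) = Add(35212, Mul(-14009, Rational(-17, 38793))) = Add(35212, Rational(238153, 38793)) = Rational(1366217269, 38793)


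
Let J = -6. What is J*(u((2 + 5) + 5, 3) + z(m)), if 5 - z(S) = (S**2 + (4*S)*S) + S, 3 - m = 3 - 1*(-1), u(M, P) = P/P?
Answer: -12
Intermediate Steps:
u(M, P) = 1
m = -1 (m = 3 - (3 - 1*(-1)) = 3 - (3 + 1) = 3 - 1*4 = 3 - 4 = -1)
z(S) = 5 - S - 5*S**2 (z(S) = 5 - ((S**2 + (4*S)*S) + S) = 5 - ((S**2 + 4*S**2) + S) = 5 - (5*S**2 + S) = 5 - (S + 5*S**2) = 5 + (-S - 5*S**2) = 5 - S - 5*S**2)
J*(u((2 + 5) + 5, 3) + z(m)) = -6*(1 + (5 - 1*(-1) - 5*(-1)**2)) = -6*(1 + (5 + 1 - 5*1)) = -6*(1 + (5 + 1 - 5)) = -6*(1 + 1) = -6*2 = -12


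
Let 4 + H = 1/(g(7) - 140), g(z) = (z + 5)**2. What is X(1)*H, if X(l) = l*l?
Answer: -15/4 ≈ -3.7500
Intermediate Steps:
X(l) = l**2
g(z) = (5 + z)**2
H = -15/4 (H = -4 + 1/((5 + 7)**2 - 140) = -4 + 1/(12**2 - 140) = -4 + 1/(144 - 140) = -4 + 1/4 = -15/4 ≈ -3.7500)
X(1)*H = 1**2*(-15/4) = 1*(-15/4) = -15/4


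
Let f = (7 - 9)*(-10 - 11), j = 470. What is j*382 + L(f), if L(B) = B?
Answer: 179582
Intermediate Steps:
f = 42 (f = -2*(-21) = 42)
j*382 + L(f) = 470*382 + 42 = 179540 + 42 = 179582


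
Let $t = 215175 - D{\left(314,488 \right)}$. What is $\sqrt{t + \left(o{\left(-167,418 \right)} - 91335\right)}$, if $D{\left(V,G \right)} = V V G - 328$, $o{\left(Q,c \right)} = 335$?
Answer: $i \sqrt{47990345} \approx 6927.5 i$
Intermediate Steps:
$D{\left(V,G \right)} = -328 + G V^{2}$ ($D{\left(V,G \right)} = V^{2} G - 328 = G V^{2} - 328 = -328 + G V^{2}$)
$t = -47899345$ ($t = 215175 - \left(-328 + 488 \cdot 314^{2}\right) = 215175 - \left(-328 + 488 \cdot 98596\right) = 215175 - \left(-328 + 48114848\right) = 215175 - 48114520 = -47899345$)
$\sqrt{t + \left(o{\left(-167,418 \right)} - 91335\right)} = \sqrt{-47899345 + \left(335 - 91335\right)} = \sqrt{-47899345 - 91000} = \sqrt{-47990345} = i \sqrt{47990345}$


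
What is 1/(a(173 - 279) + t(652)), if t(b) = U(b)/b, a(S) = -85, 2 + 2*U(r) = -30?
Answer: -163/13859 ≈ -0.011761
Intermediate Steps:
U(r) = -16 (U(r) = -1 + (½)*(-30) = -1 - 15 = -16)
t(b) = -16/b
1/(a(173 - 279) + t(652)) = 1/(-85 - 16/652) = 1/(-85 - 16*1/652) = 1/(-85 - 4/163) = 1/(-13859/163) = -163/13859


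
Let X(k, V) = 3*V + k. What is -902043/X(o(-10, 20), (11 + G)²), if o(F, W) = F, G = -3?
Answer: -902043/182 ≈ -4956.3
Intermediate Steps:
X(k, V) = k + 3*V
-902043/X(o(-10, 20), (11 + G)²) = -902043/(-10 + 3*(11 - 3)²) = -902043/(-10 + 3*8²) = -902043/(-10 + 3*64) = -902043/(-10 + 192) = -902043/182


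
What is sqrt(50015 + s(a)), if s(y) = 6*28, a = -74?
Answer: sqrt(50183) ≈ 224.02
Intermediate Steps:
s(y) = 168
sqrt(50015 + s(a)) = sqrt(50015 + 168) = sqrt(50183)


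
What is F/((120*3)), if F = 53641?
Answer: 53641/360 ≈ 149.00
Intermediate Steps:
F/((120*3)) = 53641/((120*3)) = 53641/360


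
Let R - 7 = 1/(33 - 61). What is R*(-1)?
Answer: -195/28 ≈ -6.9643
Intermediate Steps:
R = 195/28 (R = 7 + 1/(33 - 61) = 7 + 1/(-28) = 7 - 1/28 = 195/28 ≈ 6.9643)
R*(-1) = (195/28)*(-1) = -195/28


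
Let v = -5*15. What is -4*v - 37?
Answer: 263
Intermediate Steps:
v = -75
-4*v - 37 = -4*(-75) - 37 = 300 - 37 = 263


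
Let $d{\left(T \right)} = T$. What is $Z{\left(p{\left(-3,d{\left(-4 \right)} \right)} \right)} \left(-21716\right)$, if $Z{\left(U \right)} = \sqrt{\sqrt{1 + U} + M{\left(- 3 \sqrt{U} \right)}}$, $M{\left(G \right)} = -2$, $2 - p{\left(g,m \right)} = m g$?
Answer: $- 21716 \sqrt{-2 + 3 i} \approx -19457.0 - 36356.0 i$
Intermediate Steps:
$p{\left(g,m \right)} = 2 - g m$ ($p{\left(g,m \right)} = 2 - m g = 2 - g m$)
$Z{\left(U \right)} = \sqrt{-2 + \sqrt{1 + U}}$ ($Z{\left(U \right)} = \sqrt{\sqrt{1 + U} - 2} = \sqrt{-2 + \sqrt{1 + U}}$)
$Z{\left(p{\left(-3,d{\left(-4 \right)} \right)} \right)} \left(-21716\right) = \sqrt{-2 + \sqrt{1 + \left(2 - \left(-3\right) \left(-4\right)\right)}} \left(-21716\right) = \sqrt{-2 + \sqrt{1 + \left(2 - 12\right)}} \left(-21716\right) = \sqrt{-2 + \sqrt{1 - 10}} \left(-21716\right) = \sqrt{-2 + \sqrt{-9}} \left(-21716\right) = \sqrt{-2 + 3 i} \left(-21716\right) = - 21716 \sqrt{-2 + 3 i}$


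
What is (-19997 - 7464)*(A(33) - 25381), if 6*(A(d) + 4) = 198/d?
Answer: 697070024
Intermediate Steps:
A(d) = -4 + 33/d (A(d) = -4 + (198/d)/6 = -4 + 33/d)
(-19997 - 7464)*(A(33) - 25381) = (-19997 - 7464)*((-4 + 33/33) - 25381) = -27461*((-4 + 33*(1/33)) - 25381) = -27461*((-4 + 1) - 25381) = -27461*(-3 - 25381) = -27461*(-25384) = 697070024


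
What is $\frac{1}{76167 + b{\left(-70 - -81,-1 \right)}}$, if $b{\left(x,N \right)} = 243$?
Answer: $\frac{1}{76410} \approx 1.3087 \cdot 10^{-5}$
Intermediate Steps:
$\frac{1}{76167 + b{\left(-70 - -81,-1 \right)}} = \frac{1}{76167 + 243} = \frac{1}{76410}$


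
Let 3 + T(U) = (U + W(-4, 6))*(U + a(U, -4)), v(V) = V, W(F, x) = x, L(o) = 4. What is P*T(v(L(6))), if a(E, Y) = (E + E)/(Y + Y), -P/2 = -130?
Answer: 7020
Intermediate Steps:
P = 260 (P = -2*(-130) = 260)
a(E, Y) = E/Y (a(E, Y) = (2*E)/((2*Y)) = (2*E)*(1/(2*Y)) = E/Y)
T(U) = -3 + 3*U*(6 + U)/4 (T(U) = -3 + (U + 6)*(U + U/(-4)) = -3 + (6 + U)*(U + U*(-¼)) = -3 + (6 + U)*(U - U/4) = -3 + (6 + U)*(3*U/4) = -3 + 3*U*(6 + U)/4)
P*T(v(L(6))) = 260*(-3 + (¾)*4² + (9/2)*4) = 260*(-3 + (¾)*16 + 18) = 260*(-3 + 12 + 18) = 260*27 = 7020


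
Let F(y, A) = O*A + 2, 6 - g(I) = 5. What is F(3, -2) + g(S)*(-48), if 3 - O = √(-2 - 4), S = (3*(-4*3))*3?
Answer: -52 + 2*I*√6 ≈ -52.0 + 4.899*I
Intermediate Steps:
S = -108 (S = (3*(-12))*3 = -36*3 = -108)
O = 3 - I*√6 (O = 3 - √(-2 - 4) = 3 - √(-6) = 3 - I*√6 ≈ 3.0 - 2.4495*I)
g(I) = 1 (g(I) = 6 - 1*5 = 6 - 5 = 1)
F(y, A) = 2 + A*(3 - I*√6) (F(y, A) = (3 - I*√6)*A + 2 = A*(3 - I*√6) + 2 = 2 + A*(3 - I*√6))
F(3, -2) + g(S)*(-48) = (2 - 2*(3 - I*√6)) + 1*(-48) = (2 + (-6 + 2*I*√6)) - 48 = (-4 + 2*I*√6) - 48 = -52 + 2*I*√6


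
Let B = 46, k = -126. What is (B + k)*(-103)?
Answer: 8240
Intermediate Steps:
(B + k)*(-103) = (46 - 126)*(-103) = -80*(-103) = 8240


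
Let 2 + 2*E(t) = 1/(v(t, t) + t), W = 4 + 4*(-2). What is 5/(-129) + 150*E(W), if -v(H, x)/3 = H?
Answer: -145165/1032 ≈ -140.66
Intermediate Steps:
v(H, x) = -3*H
W = -4 (W = 4 - 8 = -4)
E(t) = -1 - 1/(4*t) (E(t) = -1 + 1/(2*(-3*t + t)) = -1 + 1/(2*((-2*t))) = -1 + (-1/(2*t))/2 = -1 - 1/(4*t))
5/(-129) + 150*E(W) = 5/(-129) + 150*((-¼ - 1*(-4))/(-4)) = 5*(-1/129) + 150*(-(-¼ + 4)/4) = -5/129 + 150*(-¼*15/4) = -5/129 + 150*(-15/16) = -5/129 - 1125/8 = -145165/1032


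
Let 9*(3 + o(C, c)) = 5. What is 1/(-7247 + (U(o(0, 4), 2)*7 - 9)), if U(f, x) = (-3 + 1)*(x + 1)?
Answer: -1/7298 ≈ -0.00013702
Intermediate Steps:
o(C, c) = -22/9 (o(C, c) = -3 + (⅑)*5 = -3 + 5/9 = -22/9)
U(f, x) = -2 - 2*x (U(f, x) = -2*(1 + x) = -2 - 2*x)
1/(-7247 + (U(o(0, 4), 2)*7 - 9)) = 1/(-7247 + ((-2 - 2*2)*7 - 9)) = 1/(-7247 + ((-2 - 4)*7 - 9)) = 1/(-7247 + (-6*7 - 9)) = 1/(-7247 + (-42 - 9)) = 1/(-7247 - 51) = 1/(-7298) = -1/7298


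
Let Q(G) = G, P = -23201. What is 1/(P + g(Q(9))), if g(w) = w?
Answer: -1/23192 ≈ -4.3118e-5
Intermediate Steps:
1/(P + g(Q(9))) = 1/(-23201 + 9) = 1/(-23192) = -1/23192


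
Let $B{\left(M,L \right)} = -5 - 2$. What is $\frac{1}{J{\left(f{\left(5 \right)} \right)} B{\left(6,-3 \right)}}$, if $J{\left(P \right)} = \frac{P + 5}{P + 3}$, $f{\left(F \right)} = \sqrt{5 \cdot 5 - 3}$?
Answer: $\frac{1}{3} - \frac{2 \sqrt{22}}{21} \approx -0.11337$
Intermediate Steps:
$B{\left(M,L \right)} = -7$ ($B{\left(M,L \right)} = -5 - 2 = -7$)
$f{\left(F \right)} = \sqrt{22}$ ($f{\left(F \right)} = \sqrt{25 - 3} = \sqrt{22}$)
$J{\left(P \right)} = \frac{5 + P}{3 + P}$
$\frac{1}{J{\left(f{\left(5 \right)} \right)} B{\left(6,-3 \right)}} = \frac{1}{\frac{5 + \sqrt{22}}{3 + \sqrt{22}} \left(-7\right)} = \frac{1}{\left(-7\right) \frac{1}{3 + \sqrt{22}} \left(5 + \sqrt{22}\right)} = - \frac{3 + \sqrt{22}}{7 \left(5 + \sqrt{22}\right)}$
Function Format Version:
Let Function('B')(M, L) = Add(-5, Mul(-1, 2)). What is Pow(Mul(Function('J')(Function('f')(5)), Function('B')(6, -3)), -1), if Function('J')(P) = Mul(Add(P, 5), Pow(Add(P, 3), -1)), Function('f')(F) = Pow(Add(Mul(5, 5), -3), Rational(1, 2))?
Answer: Add(Rational(1, 3), Mul(Rational(-2, 21), Pow(22, Rational(1, 2)))) ≈ -0.11337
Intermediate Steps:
Function('B')(M, L) = -7 (Function('B')(M, L) = Add(-5, -2) = -7)
Function('f')(F) = Pow(22, Rational(1, 2)) (Function('f')(F) = Pow(Add(25, -3), Rational(1, 2)) = Pow(22, Rational(1, 2)))
Function('J')(P) = Mul(Pow(Add(3, P), -1), Add(5, P)) (Function('J')(P) = Mul(Add(5, P), Pow(Add(3, P), -1)) = Mul(Pow(Add(3, P), -1), Add(5, P)))
Pow(Mul(Function('J')(Function('f')(5)), Function('B')(6, -3)), -1) = Pow(Mul(Mul(Pow(Add(3, Pow(22, Rational(1, 2))), -1), Add(5, Pow(22, Rational(1, 2)))), -7), -1) = Pow(Mul(-7, Pow(Add(3, Pow(22, Rational(1, 2))), -1), Add(5, Pow(22, Rational(1, 2)))), -1) = Mul(Rational(-1, 7), Pow(Add(5, Pow(22, Rational(1, 2))), -1), Add(3, Pow(22, Rational(1, 2))))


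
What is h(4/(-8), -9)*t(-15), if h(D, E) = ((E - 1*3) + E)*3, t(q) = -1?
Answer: 63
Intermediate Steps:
h(D, E) = -9 + 6*E (h(D, E) = ((E - 3) + E)*3 = ((-3 + E) + E)*3 = (-3 + 2*E)*3 = -9 + 6*E)
h(4/(-8), -9)*t(-15) = (-9 + 6*(-9))*(-1) = (-9 - 54)*(-1) = -63*(-1) = 63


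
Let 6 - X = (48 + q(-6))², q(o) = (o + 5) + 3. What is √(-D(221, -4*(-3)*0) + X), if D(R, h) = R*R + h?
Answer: I*√51335 ≈ 226.57*I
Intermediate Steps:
q(o) = 8 + o (q(o) = (5 + o) + 3 = 8 + o)
X = -2494 (X = 6 - (48 + (8 - 6))² = 6 - (48 + 2)² = 6 - 1*50² = 6 - 1*2500 = 6 - 2500 = -2494)
D(R, h) = h + R² (D(R, h) = R² + h = h + R²)
√(-D(221, -4*(-3)*0) + X) = √(-(-4*(-3)*0 + 221²) - 2494) = √(-(12*0 + 48841) - 2494) = √(-(0 + 48841) - 2494) = √(-1*48841 - 2494) = √(-48841 - 2494) = √(-51335) = I*√51335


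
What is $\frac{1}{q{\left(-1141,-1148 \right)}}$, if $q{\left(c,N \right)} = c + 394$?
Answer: $- \frac{1}{747} \approx -0.0013387$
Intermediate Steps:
$q{\left(c,N \right)} = 394 + c$
$\frac{1}{q{\left(-1141,-1148 \right)}} = \frac{1}{394 - 1141} = \frac{1}{-747} = - \frac{1}{747}$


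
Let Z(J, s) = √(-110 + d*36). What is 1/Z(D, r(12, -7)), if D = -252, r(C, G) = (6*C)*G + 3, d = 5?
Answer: √70/70 ≈ 0.11952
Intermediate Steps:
r(C, G) = 3 + 6*C*G (r(C, G) = 6*C*G + 3 = 3 + 6*C*G)
Z(J, s) = √70 (Z(J, s) = √(-110 + 5*36) = √(-110 + 180) = √70)
1/Z(D, r(12, -7)) = 1/(√70) = √70/70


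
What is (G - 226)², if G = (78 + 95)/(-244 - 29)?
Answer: 3828020641/74529 ≈ 51363.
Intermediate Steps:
G = -173/273 (G = 173/(-273) = 173*(-1/273) = -173/273 ≈ -0.63370)
(G - 226)² = (-173/273 - 226)² = (-61871/273)² = 3828020641/74529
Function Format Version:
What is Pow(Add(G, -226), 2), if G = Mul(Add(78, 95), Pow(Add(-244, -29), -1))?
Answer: Rational(3828020641, 74529) ≈ 51363.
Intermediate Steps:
G = Rational(-173, 273) (G = Mul(173, Pow(-273, -1)) = Mul(173, Rational(-1, 273)) = Rational(-173, 273) ≈ -0.63370)
Pow(Add(G, -226), 2) = Pow(Add(Rational(-173, 273), -226), 2) = Pow(Rational(-61871, 273), 2) = Rational(3828020641, 74529)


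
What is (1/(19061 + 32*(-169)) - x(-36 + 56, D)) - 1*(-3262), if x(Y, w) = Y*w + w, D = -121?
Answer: 79228360/13653 ≈ 5803.0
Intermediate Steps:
x(Y, w) = w + Y*w
(1/(19061 + 32*(-169)) - x(-36 + 56, D)) - 1*(-3262) = (1/(19061 + 32*(-169)) - (-121)*(1 + (-36 + 56))) - 1*(-3262) = (1/(19061 - 5408) - (-121)*(1 + 20)) + 3262 = (1/13653 - (-121)*21) + 3262 = (1/13653 - 1*(-2541)) + 3262 = (1/13653 + 2541) + 3262 = 34692274/13653 + 3262 = 79228360/13653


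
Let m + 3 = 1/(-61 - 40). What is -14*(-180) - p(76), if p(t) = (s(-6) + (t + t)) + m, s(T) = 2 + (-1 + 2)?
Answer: 239169/101 ≈ 2368.0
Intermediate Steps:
s(T) = 3 (s(T) = 2 + 1 = 3)
m = -304/101 (m = -3 + 1/(-61 - 40) = -3 + 1/(-101) = -3 - 1/101 = -304/101 ≈ -3.0099)
p(t) = -1/101 + 2*t (p(t) = (3 + (t + t)) - 304/101 = (3 + 2*t) - 304/101 = -1/101 + 2*t)
-14*(-180) - p(76) = -14*(-180) - (-1/101 + 2*76) = 2520 - (-1/101 + 152) = 2520 - 1*15351/101 = 2520 - 15351/101 = 239169/101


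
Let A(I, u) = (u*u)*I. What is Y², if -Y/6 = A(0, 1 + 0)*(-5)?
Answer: 0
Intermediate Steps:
A(I, u) = I*u² (A(I, u) = u²*I = I*u²)
Y = 0 (Y = -6*0*(1 + 0)²*(-5) = -6*0*1²*(-5) = -6*0*1*(-5) = -0*(-5) = -6*0 = 0)
Y² = 0² = 0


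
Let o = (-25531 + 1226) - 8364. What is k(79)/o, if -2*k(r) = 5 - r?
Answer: -37/32669 ≈ -0.0011326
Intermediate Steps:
k(r) = -5/2 + r/2 (k(r) = -(5 - r)/2 = -5/2 + r/2)
o = -32669 (o = -24305 - 8364 = -32669)
k(79)/o = (-5/2 + (½)*79)/(-32669) = (-5/2 + 79/2)*(-1/32669) = 37*(-1/32669) = -37/32669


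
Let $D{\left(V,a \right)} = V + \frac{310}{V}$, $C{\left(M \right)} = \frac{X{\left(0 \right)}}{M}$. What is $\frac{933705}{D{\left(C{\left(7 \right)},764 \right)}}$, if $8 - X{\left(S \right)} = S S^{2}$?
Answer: $\frac{26143740}{7627} \approx 3427.8$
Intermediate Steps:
$X{\left(S \right)} = 8 - S^{3}$ ($X{\left(S \right)} = 8 - S S^{2} = 8 - S^{3}$)
$C{\left(M \right)} = \frac{8}{M}$ ($C{\left(M \right)} = \frac{8 - 0^{3}}{M} = \frac{8 - 0}{M} = \frac{8 + 0}{M} = \frac{8}{M}$)
$\frac{933705}{D{\left(C{\left(7 \right)},764 \right)}} = \frac{933705}{\frac{8}{7} + \frac{310}{8 \cdot \frac{1}{7}}} = \frac{933705}{8 \cdot \frac{1}{7} + \frac{310}{8 \cdot \frac{1}{7}}} = \frac{933705}{\frac{8}{7} + \frac{310}{\frac{8}{7}}} = \frac{933705}{\frac{8}{7} + 310 \cdot \frac{7}{8}} = \frac{933705}{\frac{8}{7} + \frac{1085}{4}} = \frac{933705}{\frac{7627}{28}} = 933705 \cdot \frac{28}{7627} = \frac{26143740}{7627}$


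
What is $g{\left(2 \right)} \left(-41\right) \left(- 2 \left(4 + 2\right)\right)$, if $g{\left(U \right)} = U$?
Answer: $984$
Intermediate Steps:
$g{\left(2 \right)} \left(-41\right) \left(- 2 \left(4 + 2\right)\right) = 2 \left(-41\right) \left(- 2 \left(4 + 2\right)\right) = - 82 \left(\left(-2\right) 6\right) = \left(-82\right) \left(-12\right) = 984$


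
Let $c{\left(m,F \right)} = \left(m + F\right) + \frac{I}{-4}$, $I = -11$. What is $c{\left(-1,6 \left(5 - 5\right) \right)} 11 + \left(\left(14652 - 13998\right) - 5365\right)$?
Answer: $- \frac{18767}{4} \approx -4691.8$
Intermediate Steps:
$c{\left(m,F \right)} = \frac{11}{4} + F + m$ ($c{\left(m,F \right)} = \left(m + F\right) - \frac{11}{-4} = \left(F + m\right) - - \frac{11}{4} = \left(F + m\right) + \frac{11}{4} = \frac{11}{4} + F + m$)
$c{\left(-1,6 \left(5 - 5\right) \right)} 11 + \left(\left(14652 - 13998\right) - 5365\right) = \left(\frac{11}{4} + 6 \left(5 - 5\right) - 1\right) 11 + \left(\left(14652 - 13998\right) - 5365\right) = \left(\frac{11}{4} + 6 \cdot 0 - 1\right) 11 + \left(654 - 5365\right) = \left(\frac{11}{4} + 0 - 1\right) 11 - 4711 = \frac{7}{4} \cdot 11 - 4711 = \frac{77}{4} - 4711 = - \frac{18767}{4}$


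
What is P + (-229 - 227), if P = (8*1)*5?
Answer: -416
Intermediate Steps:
P = 40 (P = 8*5 = 40)
P + (-229 - 227) = 40 + (-229 - 227) = 40 - 456 = -416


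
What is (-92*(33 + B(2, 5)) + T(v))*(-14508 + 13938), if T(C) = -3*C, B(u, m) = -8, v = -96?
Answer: 1146840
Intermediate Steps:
(-92*(33 + B(2, 5)) + T(v))*(-14508 + 13938) = (-92*(33 - 8) - 3*(-96))*(-14508 + 13938) = (-92*25 + 288)*(-570) = (-2300 + 288)*(-570) = -2012*(-570) = 1146840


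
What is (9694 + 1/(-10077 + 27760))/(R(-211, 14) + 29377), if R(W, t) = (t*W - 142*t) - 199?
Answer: 171419003/428565188 ≈ 0.39998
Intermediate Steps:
R(W, t) = -199 - 142*t + W*t (R(W, t) = (W*t - 142*t) - 199 = (-142*t + W*t) - 199 = -199 - 142*t + W*t)
(9694 + 1/(-10077 + 27760))/(R(-211, 14) + 29377) = (9694 + 1/(-10077 + 27760))/((-199 - 142*14 - 211*14) + 29377) = (9694 + 1/17683)/((-199 - 1988 - 2954) + 29377) = (9694 + 1/17683)/(-5141 + 29377) = (171419003/17683)/24236 = (171419003/17683)*(1/24236) = 171419003/428565188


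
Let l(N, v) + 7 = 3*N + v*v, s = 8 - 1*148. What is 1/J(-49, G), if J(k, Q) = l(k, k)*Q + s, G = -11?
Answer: -1/24857 ≈ -4.0230e-5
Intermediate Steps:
s = -140 (s = 8 - 148 = -140)
l(N, v) = -7 + v² + 3*N (l(N, v) = -7 + (3*N + v*v) = -7 + (3*N + v²) = -7 + (v² + 3*N) = -7 + v² + 3*N)
J(k, Q) = -140 + Q*(-7 + k² + 3*k) (J(k, Q) = (-7 + k² + 3*k)*Q - 140 = Q*(-7 + k² + 3*k) - 140 = -140 + Q*(-7 + k² + 3*k))
1/J(-49, G) = 1/(-140 - 11*(-7 + (-49)² + 3*(-49))) = 1/(-140 - 11*(-7 + 2401 - 147)) = 1/(-140 - 11*2247) = 1/(-140 - 24717) = 1/(-24857) = -1/24857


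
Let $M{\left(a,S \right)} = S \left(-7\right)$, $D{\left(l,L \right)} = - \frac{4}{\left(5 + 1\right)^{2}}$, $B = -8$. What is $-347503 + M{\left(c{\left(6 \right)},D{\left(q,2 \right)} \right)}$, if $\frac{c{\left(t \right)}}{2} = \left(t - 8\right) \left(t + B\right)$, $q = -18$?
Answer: $- \frac{3127520}{9} \approx -3.475 \cdot 10^{5}$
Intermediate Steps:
$D{\left(l,L \right)} = - \frac{1}{9}$ ($D{\left(l,L \right)} = - \frac{4}{6^{2}} = - \frac{4}{36} = \left(-4\right) \frac{1}{36} = - \frac{1}{9}$)
$c{\left(t \right)} = 2 \left(-8 + t\right)^{2}$ ($c{\left(t \right)} = 2 \left(t - 8\right) \left(t - 8\right) = 2 \left(-8 + t\right) \left(-8 + t\right) = 2 \left(-8 + t\right)^{2}$)
$M{\left(a,S \right)} = - 7 S$
$-347503 + M{\left(c{\left(6 \right)},D{\left(q,2 \right)} \right)} = -347503 - - \frac{7}{9} = -347503 + \frac{7}{9} = - \frac{3127520}{9}$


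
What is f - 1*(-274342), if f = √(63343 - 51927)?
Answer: 274342 + 2*√2854 ≈ 2.7445e+5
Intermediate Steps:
f = 2*√2854 (f = √11416 = 2*√2854 ≈ 106.85)
f - 1*(-274342) = 2*√2854 - 1*(-274342) = 2*√2854 + 274342 = 274342 + 2*√2854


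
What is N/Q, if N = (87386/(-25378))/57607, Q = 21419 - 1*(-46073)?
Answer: -43693/49334979750716 ≈ -8.8564e-10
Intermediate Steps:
Q = 67492 (Q = 21419 + 46073 = 67492)
N = -43693/730975223 (N = (87386*(-1/25378))*(1/57607) = -43693/12689*1/57607 = -43693/730975223 ≈ -5.9774e-5)
N/Q = -43693/730975223/67492 = -43693/730975223*1/67492 = -43693/49334979750716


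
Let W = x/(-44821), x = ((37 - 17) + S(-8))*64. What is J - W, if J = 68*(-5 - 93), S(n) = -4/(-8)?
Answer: -298685832/44821 ≈ -6664.0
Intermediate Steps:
S(n) = ½ (S(n) = -4*(-⅛) = ½)
x = 1312 (x = ((37 - 17) + ½)*64 = (20 + ½)*64 = (41/2)*64 = 1312)
J = -6664 (J = 68*(-98) = -6664)
W = -1312/44821 (W = 1312/(-44821) = 1312*(-1/44821) = -1312/44821 ≈ -0.029272)
J - W = -6664 - 1*(-1312/44821) = -6664 + 1312/44821 = -298685832/44821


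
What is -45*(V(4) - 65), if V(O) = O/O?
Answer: 2880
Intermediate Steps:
V(O) = 1
-45*(V(4) - 65) = -45*(1 - 65) = -45*(-64) = 2880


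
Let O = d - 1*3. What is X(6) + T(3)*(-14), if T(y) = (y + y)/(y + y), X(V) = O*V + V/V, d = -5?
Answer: -61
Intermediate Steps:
O = -8 (O = -5 - 1*3 = -5 - 3 = -8)
X(V) = 1 - 8*V (X(V) = -8*V + V/V = -8*V + 1 = 1 - 8*V)
T(y) = 1 (T(y) = (2*y)/((2*y)) = (2*y)*(1/(2*y)) = 1)
X(6) + T(3)*(-14) = (1 - 8*6) + 1*(-14) = (1 - 48) - 14 = -47 - 14 = -61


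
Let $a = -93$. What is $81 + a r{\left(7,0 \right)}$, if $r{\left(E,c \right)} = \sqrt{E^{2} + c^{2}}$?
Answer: $-570$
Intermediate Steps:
$81 + a r{\left(7,0 \right)} = 81 - 93 \sqrt{7^{2} + 0^{2}} = 81 - 93 \sqrt{49 + 0} = 81 - 93 \sqrt{49} = 81 - 651 = -570$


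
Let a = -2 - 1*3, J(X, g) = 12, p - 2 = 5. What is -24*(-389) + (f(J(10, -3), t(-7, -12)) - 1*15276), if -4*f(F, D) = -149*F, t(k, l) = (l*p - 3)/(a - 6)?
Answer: -5493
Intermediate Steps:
p = 7 (p = 2 + 5 = 7)
a = -5 (a = -2 - 3 = -5)
t(k, l) = 3/11 - 7*l/11 (t(k, l) = (l*7 - 3)/(-5 - 6) = (7*l - 3)/(-11) = (-3 + 7*l)*(-1/11) = 3/11 - 7*l/11)
f(F, D) = 149*F/4 (f(F, D) = -(-149)*F/4 = 149*F/4)
-24*(-389) + (f(J(10, -3), t(-7, -12)) - 1*15276) = -24*(-389) + ((149/4)*12 - 1*15276) = 9336 + (447 - 15276) = 9336 - 14829 = -5493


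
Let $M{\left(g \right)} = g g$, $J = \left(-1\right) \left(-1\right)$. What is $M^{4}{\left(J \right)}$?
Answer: $1$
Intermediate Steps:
$J = 1$
$M{\left(g \right)} = g^{2}$
$M^{4}{\left(J \right)} = \left(1^{2}\right)^{4} = 1^{4} = 1$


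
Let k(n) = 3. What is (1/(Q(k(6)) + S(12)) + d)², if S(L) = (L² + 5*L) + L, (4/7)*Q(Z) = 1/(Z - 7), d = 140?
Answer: 233169231376/11895601 ≈ 19601.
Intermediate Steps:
Q(Z) = 7/(4*(-7 + Z)) (Q(Z) = 7/(4*(Z - 7)) = 7/(4*(-7 + Z)))
S(L) = L² + 6*L
(1/(Q(k(6)) + S(12)) + d)² = (1/(7/(4*(-7 + 3)) + 12*(6 + 12)) + 140)² = (1/((7/4)/(-4) + 12*18) + 140)² = (1/((7/4)*(-¼) + 216) + 140)² = (1/(-7/16 + 216) + 140)² = (1/(3449/16) + 140)² = (16/3449 + 140)² = (482876/3449)² = 233169231376/11895601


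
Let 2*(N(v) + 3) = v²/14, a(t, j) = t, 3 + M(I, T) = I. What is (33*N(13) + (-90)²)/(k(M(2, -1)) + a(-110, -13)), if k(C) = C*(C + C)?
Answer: -76535/1008 ≈ -75.928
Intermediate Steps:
M(I, T) = -3 + I
N(v) = -3 + v²/28 (N(v) = -3 + (v²/14)/2 = -3 + v²/28)
k(C) = 2*C² (k(C) = C*(2*C) = 2*C²)
(33*N(13) + (-90)²)/(k(M(2, -1)) + a(-110, -13)) = (33*(-3 + (1/28)*13²) + (-90)²)/(2*(-3 + 2)² - 110) = (33*(-3 + (1/28)*169) + 8100)/(2*(-1)² - 110) = (33*(-3 + 169/28) + 8100)/(2*1 - 110) = (33*(85/28) + 8100)/(2 - 110) = (2805/28 + 8100)/(-108) = (229605/28)*(-1/108) = -76535/1008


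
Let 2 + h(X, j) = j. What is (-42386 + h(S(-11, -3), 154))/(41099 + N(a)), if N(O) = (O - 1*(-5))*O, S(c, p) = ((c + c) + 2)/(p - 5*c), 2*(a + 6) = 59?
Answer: -168936/167075 ≈ -1.0111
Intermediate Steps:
a = 47/2 (a = -6 + (½)*59 = -6 + 59/2 = 47/2 ≈ 23.500)
S(c, p) = (2 + 2*c)/(p - 5*c) (S(c, p) = (2*c + 2)/(p - 5*c) = (2 + 2*c)/(p - 5*c))
N(O) = O*(5 + O) (N(O) = (O + 5)*O = (5 + O)*O = O*(5 + O))
h(X, j) = -2 + j
(-42386 + h(S(-11, -3), 154))/(41099 + N(a)) = (-42386 + (-2 + 154))/(41099 + 47*(5 + 47/2)/2) = (-42386 + 152)/(41099 + (47/2)*(57/2)) = -42234/(41099 + 2679/4) = -42234/167075/4 = -42234*4/167075 = -168936/167075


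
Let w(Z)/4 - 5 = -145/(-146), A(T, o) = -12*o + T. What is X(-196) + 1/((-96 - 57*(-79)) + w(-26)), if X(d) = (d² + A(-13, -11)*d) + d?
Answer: 4818275129/323461 ≈ 14896.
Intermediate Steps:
A(T, o) = T - 12*o
w(Z) = 1750/73 (w(Z) = 20 + 4*(-145/(-146)) = 20 + 4*(-145*(-1/146)) = 20 + 4*(145/146) = 20 + 290/73 = 1750/73)
X(d) = d² + 120*d (X(d) = (d² + (-13 - 12*(-11))*d) + d = (d² + (-13 + 132)*d) + d = (d² + 119*d) + d = d² + 120*d)
X(-196) + 1/((-96 - 57*(-79)) + w(-26)) = -196*(120 - 196) + 1/((-96 - 57*(-79)) + 1750/73) = -196*(-76) + 1/((-96 + 4503) + 1750/73) = 14896 + 1/(4407 + 1750/73) = 14896 + 1/(323461/73) = 14896 + 73/323461 = 4818275129/323461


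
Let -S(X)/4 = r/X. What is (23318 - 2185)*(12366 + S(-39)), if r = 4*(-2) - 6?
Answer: 10190712994/39 ≈ 2.6130e+8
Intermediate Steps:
r = -14 (r = -8 - 6 = -14)
S(X) = 56/X (S(X) = -(-56)/X = 56/X)
(23318 - 2185)*(12366 + S(-39)) = (23318 - 2185)*(12366 + 56/(-39)) = 21133*(12366 + 56*(-1/39)) = 21133*(12366 - 56/39) = 21133*(482218/39) = 10190712994/39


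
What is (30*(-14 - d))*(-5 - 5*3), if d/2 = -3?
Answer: 4800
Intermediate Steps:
d = -6 (d = 2*(-3) = -6)
(30*(-14 - d))*(-5 - 5*3) = (30*(-14 - 1*(-6)))*(-5 - 5*3) = (30*(-14 + 6))*(-5 - 15) = (30*(-8))*(-20) = -240*(-20) = 4800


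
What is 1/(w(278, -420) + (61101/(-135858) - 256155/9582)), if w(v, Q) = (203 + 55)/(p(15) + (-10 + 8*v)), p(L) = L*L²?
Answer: -67367702673/1828124761295 ≈ -0.036851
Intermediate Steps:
p(L) = L³
w(v, Q) = 258/(3365 + 8*v) (w(v, Q) = (203 + 55)/(15³ + (-10 + 8*v)) = 258/(3375 + (-10 + 8*v)) = 258/(3365 + 8*v))
1/(w(278, -420) + (61101/(-135858) - 256155/9582)) = 1/(258/(3365 + 8*278) + (61101/(-135858) - 256155/9582)) = 1/(258/(3365 + 2224) + (61101*(-1/135858) - 256155*1/9582)) = 1/(258/5589 + (-20367/45286 - 85385/3194)) = 1/(258*(1/5589) - 982949327/36160871) = 1/(86/1863 - 982949327/36160871) = 1/(-1828124761295/67367702673) = -67367702673/1828124761295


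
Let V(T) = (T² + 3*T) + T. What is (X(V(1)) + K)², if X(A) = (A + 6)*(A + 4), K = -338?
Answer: 57121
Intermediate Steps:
V(T) = T² + 4*T
X(A) = (4 + A)*(6 + A) (X(A) = (6 + A)*(4 + A) = (4 + A)*(6 + A))
(X(V(1)) + K)² = ((24 + (1*(4 + 1))² + 10*(1*(4 + 1))) - 338)² = ((24 + (1*5)² + 10*(1*5)) - 338)² = ((24 + 5² + 10*5) - 338)² = ((24 + 25 + 50) - 338)² = (99 - 338)² = (-239)² = 57121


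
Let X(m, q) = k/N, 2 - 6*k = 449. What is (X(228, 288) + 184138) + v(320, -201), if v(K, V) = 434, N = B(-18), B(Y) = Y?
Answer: 6644741/36 ≈ 1.8458e+5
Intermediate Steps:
k = -149/2 (k = ⅓ - ⅙*449 = ⅓ - 449/6 = -149/2 ≈ -74.500)
N = -18
X(m, q) = 149/36 (X(m, q) = -149/2/(-18) = -149/2*(-1/18) = 149/36)
(X(228, 288) + 184138) + v(320, -201) = (149/36 + 184138) + 434 = 6629117/36 + 434 = 6644741/36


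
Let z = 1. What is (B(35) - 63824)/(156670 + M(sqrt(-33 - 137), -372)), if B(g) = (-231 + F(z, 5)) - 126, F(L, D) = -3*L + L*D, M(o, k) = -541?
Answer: -21393/52043 ≈ -0.41106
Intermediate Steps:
F(L, D) = -3*L + D*L
B(g) = -355 (B(g) = (-231 + 1*(-3 + 5)) - 126 = (-231 + 1*2) - 126 = (-231 + 2) - 126 = -229 - 126 = -355)
(B(35) - 63824)/(156670 + M(sqrt(-33 - 137), -372)) = (-355 - 63824)/(156670 - 541) = -64179/156129 = -64179*1/156129 = -21393/52043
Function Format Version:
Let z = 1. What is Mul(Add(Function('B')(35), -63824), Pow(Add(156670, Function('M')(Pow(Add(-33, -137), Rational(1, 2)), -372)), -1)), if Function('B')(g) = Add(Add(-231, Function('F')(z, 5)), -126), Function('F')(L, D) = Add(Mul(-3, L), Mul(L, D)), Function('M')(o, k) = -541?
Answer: Rational(-21393, 52043) ≈ -0.41106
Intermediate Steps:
Function('F')(L, D) = Add(Mul(-3, L), Mul(D, L))
Function('B')(g) = -355 (Function('B')(g) = Add(Add(-231, Mul(1, Add(-3, 5))), -126) = Add(Add(-231, Mul(1, 2)), -126) = Add(Add(-231, 2), -126) = Add(-229, -126) = -355)
Mul(Add(Function('B')(35), -63824), Pow(Add(156670, Function('M')(Pow(Add(-33, -137), Rational(1, 2)), -372)), -1)) = Mul(Add(-355, -63824), Pow(Add(156670, -541), -1)) = Mul(-64179, Pow(156129, -1)) = Mul(-64179, Rational(1, 156129)) = Rational(-21393, 52043)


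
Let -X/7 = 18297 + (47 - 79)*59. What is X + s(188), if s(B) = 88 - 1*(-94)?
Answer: -114681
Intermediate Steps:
s(B) = 182 (s(B) = 88 + 94 = 182)
X = -114863 (X = -7*(18297 + (47 - 79)*59) = -7*(18297 - 32*59) = -7*(18297 - 1888) = -7*16409 = -114863)
X + s(188) = -114863 + 182 = -114681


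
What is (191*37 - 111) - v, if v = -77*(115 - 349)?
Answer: -11062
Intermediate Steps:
v = 18018 (v = -77*(-234) = 18018)
(191*37 - 111) - v = (191*37 - 111) - 1*18018 = (7067 - 111) - 18018 = 6956 - 18018 = -11062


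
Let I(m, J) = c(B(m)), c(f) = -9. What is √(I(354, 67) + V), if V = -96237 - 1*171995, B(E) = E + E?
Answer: I*√268241 ≈ 517.92*I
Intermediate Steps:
B(E) = 2*E
V = -268232 (V = -96237 - 171995 = -268232)
I(m, J) = -9
√(I(354, 67) + V) = √(-9 - 268232) = √(-268241) = I*√268241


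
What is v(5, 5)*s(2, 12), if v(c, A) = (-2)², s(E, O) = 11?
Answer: 44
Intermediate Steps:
v(c, A) = 4
v(5, 5)*s(2, 12) = 4*11 = 44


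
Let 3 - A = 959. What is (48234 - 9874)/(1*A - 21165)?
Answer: -38360/22121 ≈ -1.7341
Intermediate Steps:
A = -956 (A = 3 - 1*959 = 3 - 959 = -956)
(48234 - 9874)/(1*A - 21165) = (48234 - 9874)/(1*(-956) - 21165) = 38360/(-956 - 21165) = 38360/(-22121) = 38360*(-1/22121) = -38360/22121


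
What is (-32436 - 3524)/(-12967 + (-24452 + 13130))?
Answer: 35960/24289 ≈ 1.4805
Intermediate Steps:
(-32436 - 3524)/(-12967 + (-24452 + 13130)) = -35960/(-12967 - 11322) = -35960/(-24289) = -35960*(-1/24289) = 35960/24289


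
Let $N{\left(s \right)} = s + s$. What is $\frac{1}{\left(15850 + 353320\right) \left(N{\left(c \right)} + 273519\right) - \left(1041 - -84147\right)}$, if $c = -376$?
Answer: $\frac{1}{100697308202} \approx 9.9308 \cdot 10^{-12}$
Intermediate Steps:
$N{\left(s \right)} = 2 s$
$\frac{1}{\left(15850 + 353320\right) \left(N{\left(c \right)} + 273519\right) - \left(1041 - -84147\right)} = \frac{1}{\left(15850 + 353320\right) \left(2 \left(-376\right) + 273519\right) - \left(1041 - -84147\right)} = \frac{1}{369170 \left(-752 + 273519\right) - 85188} = \frac{1}{369170 \cdot 272767 - 85188} = \frac{1}{100697393390 - 85188} = \frac{1}{100697308202}$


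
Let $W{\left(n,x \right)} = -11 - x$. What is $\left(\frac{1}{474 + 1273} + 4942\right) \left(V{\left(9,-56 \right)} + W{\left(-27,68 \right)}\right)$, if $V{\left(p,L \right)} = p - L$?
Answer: $- \frac{120871450}{1747} \approx -69188.0$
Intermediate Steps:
$\left(\frac{1}{474 + 1273} + 4942\right) \left(V{\left(9,-56 \right)} + W{\left(-27,68 \right)}\right) = \left(\frac{1}{474 + 1273} + 4942\right) \left(\left(9 - -56\right) - 79\right) = \left(\frac{1}{1747} + 4942\right) \left(\left(9 + 56\right) - 79\right) = \left(\frac{1}{1747} + 4942\right) \left(65 - 79\right) = \frac{8633675}{1747} \left(-14\right) = - \frac{120871450}{1747}$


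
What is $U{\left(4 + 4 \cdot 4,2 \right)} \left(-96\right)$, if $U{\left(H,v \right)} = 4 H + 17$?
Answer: $-9312$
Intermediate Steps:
$U{\left(H,v \right)} = 17 + 4 H$
$U{\left(4 + 4 \cdot 4,2 \right)} \left(-96\right) = \left(17 + 4 \left(4 + 4 \cdot 4\right)\right) \left(-96\right) = \left(17 + 4 \left(4 + 16\right)\right) \left(-96\right) = \left(17 + 4 \cdot 20\right) \left(-96\right) = \left(17 + 80\right) \left(-96\right) = 97 \left(-96\right) = -9312$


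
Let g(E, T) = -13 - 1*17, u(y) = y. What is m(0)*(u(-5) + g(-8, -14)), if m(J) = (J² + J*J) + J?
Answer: 0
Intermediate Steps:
g(E, T) = -30 (g(E, T) = -13 - 17 = -30)
m(J) = J + 2*J² (m(J) = (J² + J²) + J = 2*J² + J = J + 2*J²)
m(0)*(u(-5) + g(-8, -14)) = (0*(1 + 2*0))*(-5 - 30) = (0*(1 + 0))*(-35) = (0*1)*(-35) = 0*(-35) = 0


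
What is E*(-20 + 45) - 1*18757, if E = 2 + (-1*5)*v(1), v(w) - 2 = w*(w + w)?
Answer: -19207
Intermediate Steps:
v(w) = 2 + 2*w² (v(w) = 2 + w*(w + w) = 2 + w*(2*w) = 2 + 2*w²)
E = -18 (E = 2 + (-1*5)*(2 + 2*1²) = 2 - 5*(2 + 2*1) = 2 - 5*(2 + 2) = 2 - 5*4 = 2 - 20 = -18)
E*(-20 + 45) - 1*18757 = -18*(-20 + 45) - 1*18757 = -18*25 - 18757 = -450 - 18757 = -19207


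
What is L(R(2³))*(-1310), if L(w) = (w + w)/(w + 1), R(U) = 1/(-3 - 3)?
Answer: 524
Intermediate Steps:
R(U) = -⅙ (R(U) = 1/(-6) = -⅙)
L(w) = 2*w/(1 + w) (L(w) = (2*w)/(1 + w) = 2*w/(1 + w))
L(R(2³))*(-1310) = (2*(-⅙)/(1 - ⅙))*(-1310) = (2*(-⅙)/(⅚))*(-1310) = (2*(-⅙)*(6/5))*(-1310) = -⅖*(-1310) = 524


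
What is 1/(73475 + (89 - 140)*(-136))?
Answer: 1/80411 ≈ 1.2436e-5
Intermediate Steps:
1/(73475 + (89 - 140)*(-136)) = 1/(73475 - 51*(-136)) = 1/(73475 + 6936) = 1/80411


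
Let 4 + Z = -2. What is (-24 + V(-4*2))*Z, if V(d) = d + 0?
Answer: 192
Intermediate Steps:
V(d) = d
Z = -6 (Z = -4 - 2 = -6)
(-24 + V(-4*2))*Z = (-24 - 4*2)*(-6) = (-24 - 8)*(-6) = -32*(-6) = 192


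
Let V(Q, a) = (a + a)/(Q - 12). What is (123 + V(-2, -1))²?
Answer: 743044/49 ≈ 15164.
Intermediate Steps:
V(Q, a) = 2*a/(-12 + Q) (V(Q, a) = (2*a)/(-12 + Q) = 2*a/(-12 + Q))
(123 + V(-2, -1))² = (123 + 2*(-1)/(-12 - 2))² = (123 + 2*(-1)/(-14))² = (123 + 2*(-1)*(-1/14))² = (123 + ⅐)² = (862/7)² = 743044/49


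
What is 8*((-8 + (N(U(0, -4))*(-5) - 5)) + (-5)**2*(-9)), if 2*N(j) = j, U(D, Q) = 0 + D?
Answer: -1904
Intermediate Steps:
U(D, Q) = D
N(j) = j/2
8*((-8 + (N(U(0, -4))*(-5) - 5)) + (-5)**2*(-9)) = 8*((-8 + (((1/2)*0)*(-5) - 5)) + (-5)**2*(-9)) = 8*((-8 + (0*(-5) - 5)) + 25*(-9)) = 8*((-8 + (0 - 5)) - 225) = 8*((-8 - 5) - 225) = 8*(-13 - 225) = 8*(-238) = -1904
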